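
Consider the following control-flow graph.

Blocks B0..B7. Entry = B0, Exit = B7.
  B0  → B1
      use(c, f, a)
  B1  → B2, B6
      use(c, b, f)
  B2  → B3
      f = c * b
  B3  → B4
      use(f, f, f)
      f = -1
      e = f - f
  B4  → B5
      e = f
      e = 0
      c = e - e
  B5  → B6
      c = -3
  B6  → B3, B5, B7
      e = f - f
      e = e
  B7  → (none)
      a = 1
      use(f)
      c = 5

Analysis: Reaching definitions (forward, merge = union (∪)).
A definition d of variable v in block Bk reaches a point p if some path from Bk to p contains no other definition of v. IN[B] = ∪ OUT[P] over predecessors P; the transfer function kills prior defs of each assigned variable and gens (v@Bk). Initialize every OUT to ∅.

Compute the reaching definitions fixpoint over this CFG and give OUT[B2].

Answer: {f@B2}

Derivation:
Converged values:
  B0:   IN={}   OUT={}
  B1:   IN={}   OUT={}
  B2:   IN={}   OUT={f@B2}
  B3:   IN={c@B5, e@B6, f@B2, f@B3}   OUT={c@B5, e@B3, f@B3}
  B4:   IN={c@B5, e@B3, f@B3}   OUT={c@B4, e@B4, f@B3}
  B5:   IN={c@B4, c@B5, e@B4, e@B6, f@B3}   OUT={c@B5, e@B4, e@B6, f@B3}
  B6:   IN={c@B5, e@B4, e@B6, f@B3}   OUT={c@B5, e@B6, f@B3}
  B7:   IN={c@B5, e@B6, f@B3}   OUT={a@B7, c@B7, e@B6, f@B3}

Merge at B2: IN[B2] = OUT[B1] = {}
Applying B2's transfer function to that IN value gives OUT[B2] (row B2 above).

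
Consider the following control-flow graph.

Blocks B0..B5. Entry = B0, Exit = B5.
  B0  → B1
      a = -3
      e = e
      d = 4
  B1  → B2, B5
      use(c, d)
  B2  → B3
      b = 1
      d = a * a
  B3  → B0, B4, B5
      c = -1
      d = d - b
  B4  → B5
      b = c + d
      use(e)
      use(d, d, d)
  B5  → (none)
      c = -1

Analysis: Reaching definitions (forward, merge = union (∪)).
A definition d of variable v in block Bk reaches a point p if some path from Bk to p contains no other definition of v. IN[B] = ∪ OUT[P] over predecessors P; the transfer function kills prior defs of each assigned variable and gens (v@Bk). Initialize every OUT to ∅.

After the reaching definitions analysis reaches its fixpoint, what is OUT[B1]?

Answer: {a@B0, b@B2, c@B3, d@B0, e@B0}

Working:
Fixpoint table:
  B0: | IN={a@B0, b@B2, c@B3, d@B3, e@B0} | OUT={a@B0, b@B2, c@B3, d@B0, e@B0}
  B1: | IN={a@B0, b@B2, c@B3, d@B0, e@B0} | OUT={a@B0, b@B2, c@B3, d@B0, e@B0}
  B2: | IN={a@B0, b@B2, c@B3, d@B0, e@B0} | OUT={a@B0, b@B2, c@B3, d@B2, e@B0}
  B3: | IN={a@B0, b@B2, c@B3, d@B2, e@B0} | OUT={a@B0, b@B2, c@B3, d@B3, e@B0}
  B4: | IN={a@B0, b@B2, c@B3, d@B3, e@B0} | OUT={a@B0, b@B4, c@B3, d@B3, e@B0}
  B5: | IN={a@B0, b@B2, b@B4, c@B3, d@B0, d@B3, e@B0} | OUT={a@B0, b@B2, b@B4, c@B5, d@B0, d@B3, e@B0}

Merge at B1: IN[B1] = OUT[B0] = {a@B0, b@B2, c@B3, d@B0, e@B0}
Applying B1's transfer function to that IN value gives OUT[B1] (row B1 above).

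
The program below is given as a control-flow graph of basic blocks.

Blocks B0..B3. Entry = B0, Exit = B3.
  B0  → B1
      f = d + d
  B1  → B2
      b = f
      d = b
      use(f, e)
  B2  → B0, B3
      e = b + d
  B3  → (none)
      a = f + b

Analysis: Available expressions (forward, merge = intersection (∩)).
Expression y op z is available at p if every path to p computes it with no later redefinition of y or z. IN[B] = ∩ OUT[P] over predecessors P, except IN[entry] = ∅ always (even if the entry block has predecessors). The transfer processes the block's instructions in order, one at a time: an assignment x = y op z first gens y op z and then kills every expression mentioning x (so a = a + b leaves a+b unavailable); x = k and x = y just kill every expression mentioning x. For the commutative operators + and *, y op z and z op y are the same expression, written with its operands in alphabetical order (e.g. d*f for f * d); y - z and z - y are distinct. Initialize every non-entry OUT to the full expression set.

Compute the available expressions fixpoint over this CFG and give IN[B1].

Fixpoint table:
  B0:  IN={}  OUT={d+d}
  B1:  IN={d+d}  OUT={}
  B2:  IN={}  OUT={b+d}
  B3:  IN={b+d}  OUT={b+d, b+f}

Merge at B1: IN[B1] = OUT[B0] = {d+d}

Answer: {d+d}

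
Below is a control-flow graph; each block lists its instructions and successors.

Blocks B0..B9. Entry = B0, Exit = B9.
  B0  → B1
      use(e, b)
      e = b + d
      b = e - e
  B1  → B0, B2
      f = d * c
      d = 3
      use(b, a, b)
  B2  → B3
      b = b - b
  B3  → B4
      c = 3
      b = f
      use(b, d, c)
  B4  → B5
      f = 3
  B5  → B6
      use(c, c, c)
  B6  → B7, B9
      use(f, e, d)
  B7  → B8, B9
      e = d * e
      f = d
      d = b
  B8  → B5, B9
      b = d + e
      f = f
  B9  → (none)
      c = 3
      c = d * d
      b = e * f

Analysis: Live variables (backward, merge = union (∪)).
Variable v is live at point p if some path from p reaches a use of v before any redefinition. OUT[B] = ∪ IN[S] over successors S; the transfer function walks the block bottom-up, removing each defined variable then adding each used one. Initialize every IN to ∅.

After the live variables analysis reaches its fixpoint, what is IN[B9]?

Answer: {d, e, f}

Working:
Fixpoint table:
  B0: | IN={a, b, c, d, e} | OUT={a, b, c, d, e}
  B1: | IN={a, b, c, d, e} | OUT={a, b, c, d, e, f}
  B2: | IN={b, d, e, f} | OUT={d, e, f}
  B3: | IN={d, e, f} | OUT={b, c, d, e}
  B4: | IN={b, c, d, e} | OUT={b, c, d, e, f}
  B5: | IN={b, c, d, e, f} | OUT={b, c, d, e, f}
  B6: | IN={b, c, d, e, f} | OUT={b, c, d, e, f}
  B7: | IN={b, c, d, e} | OUT={c, d, e, f}
  B8: | IN={c, d, e, f} | OUT={b, c, d, e, f}
  B9: | IN={d, e, f} | OUT={}

B9 is the boundary node: OUT[B9] = {}
Applying B9's transfer function to that OUT value gives IN[B9] (row B9 above).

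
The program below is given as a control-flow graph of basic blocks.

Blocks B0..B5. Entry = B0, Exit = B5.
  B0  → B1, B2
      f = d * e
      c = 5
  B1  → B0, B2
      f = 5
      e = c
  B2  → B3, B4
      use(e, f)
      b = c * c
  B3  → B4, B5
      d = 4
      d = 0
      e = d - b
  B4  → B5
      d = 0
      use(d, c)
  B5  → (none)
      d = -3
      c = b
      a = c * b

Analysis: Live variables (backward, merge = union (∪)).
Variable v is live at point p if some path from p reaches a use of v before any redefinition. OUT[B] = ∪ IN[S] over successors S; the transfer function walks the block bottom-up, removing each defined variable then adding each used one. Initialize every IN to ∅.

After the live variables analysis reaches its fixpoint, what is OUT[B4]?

Answer: {b}

Derivation:
Converged values:
  B0:   IN={d, e}   OUT={c, d, e, f}
  B1:   IN={c, d}   OUT={c, d, e, f}
  B2:   IN={c, e, f}   OUT={b, c}
  B3:   IN={b, c}   OUT={b, c}
  B4:   IN={b, c}   OUT={b}
  B5:   IN={b}   OUT={}

Merge at B4: OUT[B4] = IN[B5] = {b}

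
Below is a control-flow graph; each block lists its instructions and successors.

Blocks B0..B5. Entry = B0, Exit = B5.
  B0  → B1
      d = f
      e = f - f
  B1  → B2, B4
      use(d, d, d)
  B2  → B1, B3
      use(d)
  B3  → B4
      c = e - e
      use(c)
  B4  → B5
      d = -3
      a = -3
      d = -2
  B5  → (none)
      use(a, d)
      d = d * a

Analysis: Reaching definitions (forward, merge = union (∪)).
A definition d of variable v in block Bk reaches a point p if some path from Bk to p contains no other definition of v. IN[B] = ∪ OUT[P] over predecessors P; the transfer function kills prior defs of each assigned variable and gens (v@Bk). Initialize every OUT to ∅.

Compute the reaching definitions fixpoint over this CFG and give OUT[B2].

Answer: {d@B0, e@B0}

Trace:
Converged values:
  B0: | IN={} | OUT={d@B0, e@B0}
  B1: | IN={d@B0, e@B0} | OUT={d@B0, e@B0}
  B2: | IN={d@B0, e@B0} | OUT={d@B0, e@B0}
  B3: | IN={d@B0, e@B0} | OUT={c@B3, d@B0, e@B0}
  B4: | IN={c@B3, d@B0, e@B0} | OUT={a@B4, c@B3, d@B4, e@B0}
  B5: | IN={a@B4, c@B3, d@B4, e@B0} | OUT={a@B4, c@B3, d@B5, e@B0}

Merge at B2: IN[B2] = OUT[B1] = {d@B0, e@B0}
Applying B2's transfer function to that IN value gives OUT[B2] (row B2 above).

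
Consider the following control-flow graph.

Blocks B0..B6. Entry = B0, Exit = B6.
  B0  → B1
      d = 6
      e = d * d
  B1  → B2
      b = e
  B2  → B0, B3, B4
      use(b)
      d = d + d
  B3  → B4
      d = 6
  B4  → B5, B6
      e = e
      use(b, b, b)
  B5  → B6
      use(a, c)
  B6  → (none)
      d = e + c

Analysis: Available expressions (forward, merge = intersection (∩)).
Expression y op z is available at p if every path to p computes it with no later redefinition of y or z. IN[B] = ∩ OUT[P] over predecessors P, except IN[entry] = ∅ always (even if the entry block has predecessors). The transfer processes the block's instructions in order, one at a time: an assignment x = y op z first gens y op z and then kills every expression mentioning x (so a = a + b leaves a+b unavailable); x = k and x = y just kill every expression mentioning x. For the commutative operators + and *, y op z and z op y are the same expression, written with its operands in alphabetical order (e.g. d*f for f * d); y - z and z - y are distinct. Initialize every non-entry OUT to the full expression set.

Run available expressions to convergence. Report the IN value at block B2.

Answer: {d*d}

Trace:
Per-block solution:
  B0: | IN={} | OUT={d*d}
  B1: | IN={d*d} | OUT={d*d}
  B2: | IN={d*d} | OUT={}
  B3: | IN={} | OUT={}
  B4: | IN={} | OUT={}
  B5: | IN={} | OUT={}
  B6: | IN={} | OUT={c+e}

Merge at B2: IN[B2] = OUT[B1] = {d*d}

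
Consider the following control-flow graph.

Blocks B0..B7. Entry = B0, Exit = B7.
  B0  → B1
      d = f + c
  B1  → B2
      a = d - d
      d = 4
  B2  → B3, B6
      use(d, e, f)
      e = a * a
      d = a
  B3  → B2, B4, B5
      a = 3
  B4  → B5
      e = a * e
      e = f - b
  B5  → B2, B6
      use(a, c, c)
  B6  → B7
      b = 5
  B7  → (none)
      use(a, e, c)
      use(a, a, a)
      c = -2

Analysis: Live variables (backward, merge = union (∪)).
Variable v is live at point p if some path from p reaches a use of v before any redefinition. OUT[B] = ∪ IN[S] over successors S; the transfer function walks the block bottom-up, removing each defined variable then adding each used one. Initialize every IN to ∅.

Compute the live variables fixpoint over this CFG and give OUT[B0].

Answer: {b, c, d, e, f}

Working:
Per-block solution:
  B0: | IN={b, c, e, f} | OUT={b, c, d, e, f}
  B1: | IN={b, c, d, e, f} | OUT={a, b, c, d, e, f}
  B2: | IN={a, b, c, d, e, f} | OUT={a, b, c, d, e, f}
  B3: | IN={b, c, d, e, f} | OUT={a, b, c, d, e, f}
  B4: | IN={a, b, c, d, e, f} | OUT={a, b, c, d, e, f}
  B5: | IN={a, b, c, d, e, f} | OUT={a, b, c, d, e, f}
  B6: | IN={a, c, e} | OUT={a, c, e}
  B7: | IN={a, c, e} | OUT={}

Merge at B0: OUT[B0] = IN[B1] = {b, c, d, e, f}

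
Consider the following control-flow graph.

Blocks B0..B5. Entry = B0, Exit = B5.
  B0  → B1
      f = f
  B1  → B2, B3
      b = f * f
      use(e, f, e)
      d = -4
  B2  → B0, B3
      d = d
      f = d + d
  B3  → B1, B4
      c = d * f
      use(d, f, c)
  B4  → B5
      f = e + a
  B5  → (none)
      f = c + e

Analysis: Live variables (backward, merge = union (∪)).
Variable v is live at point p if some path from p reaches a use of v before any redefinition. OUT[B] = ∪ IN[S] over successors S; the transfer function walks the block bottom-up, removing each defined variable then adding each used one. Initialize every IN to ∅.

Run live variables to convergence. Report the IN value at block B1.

Answer: {a, e, f}

Trace:
Fixpoint table:
  B0: | IN={a, e, f} | OUT={a, e, f}
  B1: | IN={a, e, f} | OUT={a, d, e, f}
  B2: | IN={a, d, e} | OUT={a, d, e, f}
  B3: | IN={a, d, e, f} | OUT={a, c, e, f}
  B4: | IN={a, c, e} | OUT={c, e}
  B5: | IN={c, e} | OUT={}

Merge at B1: OUT[B1] = IN[B2] ⊔ IN[B3] = {a, d, e, f}
Applying B1's transfer function to that OUT value gives IN[B1] (row B1 above).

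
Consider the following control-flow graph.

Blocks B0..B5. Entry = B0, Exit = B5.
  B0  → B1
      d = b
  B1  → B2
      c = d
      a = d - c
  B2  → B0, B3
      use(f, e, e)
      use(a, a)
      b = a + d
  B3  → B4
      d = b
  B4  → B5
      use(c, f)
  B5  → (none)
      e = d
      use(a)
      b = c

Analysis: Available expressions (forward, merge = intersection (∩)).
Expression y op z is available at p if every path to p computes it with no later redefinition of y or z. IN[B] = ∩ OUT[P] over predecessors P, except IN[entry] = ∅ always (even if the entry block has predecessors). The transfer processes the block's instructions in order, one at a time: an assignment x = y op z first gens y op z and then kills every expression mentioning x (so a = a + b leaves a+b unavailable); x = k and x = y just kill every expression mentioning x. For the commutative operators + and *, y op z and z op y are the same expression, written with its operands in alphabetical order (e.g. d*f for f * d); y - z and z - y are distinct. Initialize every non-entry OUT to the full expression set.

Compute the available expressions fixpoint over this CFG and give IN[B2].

Per-block solution:
  B0: | IN={} | OUT={}
  B1: | IN={} | OUT={d-c}
  B2: | IN={d-c} | OUT={a+d, d-c}
  B3: | IN={a+d, d-c} | OUT={}
  B4: | IN={} | OUT={}
  B5: | IN={} | OUT={}

Merge at B2: IN[B2] = OUT[B1] = {d-c}

Answer: {d-c}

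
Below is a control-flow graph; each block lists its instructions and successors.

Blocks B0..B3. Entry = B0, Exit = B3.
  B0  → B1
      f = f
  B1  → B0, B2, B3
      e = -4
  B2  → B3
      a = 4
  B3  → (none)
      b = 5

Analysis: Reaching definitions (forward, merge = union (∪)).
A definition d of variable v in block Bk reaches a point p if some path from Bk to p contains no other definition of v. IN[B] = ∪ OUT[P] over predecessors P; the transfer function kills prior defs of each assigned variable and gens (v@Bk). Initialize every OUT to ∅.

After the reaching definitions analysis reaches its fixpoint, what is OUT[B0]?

Per-block solution:
  B0: | IN={e@B1, f@B0} | OUT={e@B1, f@B0}
  B1: | IN={e@B1, f@B0} | OUT={e@B1, f@B0}
  B2: | IN={e@B1, f@B0} | OUT={a@B2, e@B1, f@B0}
  B3: | IN={a@B2, e@B1, f@B0} | OUT={a@B2, b@B3, e@B1, f@B0}

Merge at B0 (entry node, so the boundary value {} is joined with the incoming edge(s)): IN[B0] = {} ⊔ OUT[B1] = {e@B1, f@B0}
Applying B0's transfer function to that IN value gives OUT[B0] (row B0 above).

Answer: {e@B1, f@B0}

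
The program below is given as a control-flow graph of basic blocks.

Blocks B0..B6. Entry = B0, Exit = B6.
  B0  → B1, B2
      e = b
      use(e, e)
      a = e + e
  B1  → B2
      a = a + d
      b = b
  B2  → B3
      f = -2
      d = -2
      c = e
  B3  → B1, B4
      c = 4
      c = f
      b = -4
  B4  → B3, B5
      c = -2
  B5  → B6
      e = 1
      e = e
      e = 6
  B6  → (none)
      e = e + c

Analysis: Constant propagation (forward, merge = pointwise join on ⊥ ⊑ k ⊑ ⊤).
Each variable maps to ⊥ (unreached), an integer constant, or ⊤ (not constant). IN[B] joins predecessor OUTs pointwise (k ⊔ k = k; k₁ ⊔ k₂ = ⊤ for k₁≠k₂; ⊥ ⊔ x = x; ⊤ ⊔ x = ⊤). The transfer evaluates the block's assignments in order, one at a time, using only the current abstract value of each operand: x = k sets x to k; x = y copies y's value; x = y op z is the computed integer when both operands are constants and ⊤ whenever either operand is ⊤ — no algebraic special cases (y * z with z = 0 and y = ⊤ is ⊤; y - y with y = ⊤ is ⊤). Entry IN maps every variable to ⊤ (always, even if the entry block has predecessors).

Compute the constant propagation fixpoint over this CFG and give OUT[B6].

Answer: {a: ⊤, b: -4, c: -2, d: -2, e: 4, f: -2}

Trace:
Per-block solution:
  B0:  IN=(all ⊤)  OUT=(all ⊤)
  B1:  IN=(all ⊤)  OUT=(all ⊤)
  B2:  IN=(all ⊤)  OUT={d:-2, f:-2; rest ⊤}
  B3:  IN={d:-2, f:-2; rest ⊤}  OUT={b:-4, c:-2, d:-2, f:-2; rest ⊤}
  B4:  IN={b:-4, c:-2, d:-2, f:-2; rest ⊤}  OUT={b:-4, c:-2, d:-2, f:-2; rest ⊤}
  B5:  IN={b:-4, c:-2, d:-2, f:-2; rest ⊤}  OUT={b:-4, c:-2, d:-2, e:6, f:-2; rest ⊤}
  B6:  IN={b:-4, c:-2, d:-2, e:6, f:-2; rest ⊤}  OUT={b:-4, c:-2, d:-2, e:4, f:-2; rest ⊤}

Merge at B6: IN[B6] = OUT[B5] = {a: ⊤, b: -4, c: -2, d: -2, e: 6, f: -2}
Applying B6's transfer function to that IN value gives OUT[B6] (row B6 above).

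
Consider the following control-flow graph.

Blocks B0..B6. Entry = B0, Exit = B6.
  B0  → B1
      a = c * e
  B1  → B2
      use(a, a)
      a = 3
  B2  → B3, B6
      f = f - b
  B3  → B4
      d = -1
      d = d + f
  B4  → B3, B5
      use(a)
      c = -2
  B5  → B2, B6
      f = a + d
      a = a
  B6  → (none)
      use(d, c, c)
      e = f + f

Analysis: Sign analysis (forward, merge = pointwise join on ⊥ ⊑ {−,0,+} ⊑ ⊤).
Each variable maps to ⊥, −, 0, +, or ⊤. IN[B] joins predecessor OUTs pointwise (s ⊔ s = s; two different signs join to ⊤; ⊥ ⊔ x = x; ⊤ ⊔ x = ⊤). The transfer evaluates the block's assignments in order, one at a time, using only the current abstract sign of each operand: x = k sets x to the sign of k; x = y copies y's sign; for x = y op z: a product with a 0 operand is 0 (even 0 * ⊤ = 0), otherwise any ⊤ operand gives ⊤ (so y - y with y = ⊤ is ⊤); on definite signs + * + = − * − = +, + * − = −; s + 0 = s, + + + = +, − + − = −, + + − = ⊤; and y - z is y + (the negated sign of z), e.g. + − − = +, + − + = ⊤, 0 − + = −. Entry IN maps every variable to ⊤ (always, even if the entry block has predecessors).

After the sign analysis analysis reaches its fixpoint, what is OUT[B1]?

Converged values:
  B0: | IN=(all ⊤) | OUT=(all ⊤)
  B1: | IN=(all ⊤) | OUT={a:+; rest ⊤}
  B2: | IN={a:+; rest ⊤} | OUT={a:+; rest ⊤}
  B3: | IN={a:+; rest ⊤} | OUT={a:+; rest ⊤}
  B4: | IN={a:+; rest ⊤} | OUT={a:+, c:-; rest ⊤}
  B5: | IN={a:+, c:-; rest ⊤} | OUT={a:+, c:-; rest ⊤}
  B6: | IN={a:+; rest ⊤} | OUT={a:+; rest ⊤}

Merge at B1: IN[B1] = OUT[B0] = {a: ⊤, b: ⊤, c: ⊤, d: ⊤, e: ⊤, f: ⊤}
Applying B1's transfer function to that IN value gives OUT[B1] (row B1 above).

Answer: {a: +, b: ⊤, c: ⊤, d: ⊤, e: ⊤, f: ⊤}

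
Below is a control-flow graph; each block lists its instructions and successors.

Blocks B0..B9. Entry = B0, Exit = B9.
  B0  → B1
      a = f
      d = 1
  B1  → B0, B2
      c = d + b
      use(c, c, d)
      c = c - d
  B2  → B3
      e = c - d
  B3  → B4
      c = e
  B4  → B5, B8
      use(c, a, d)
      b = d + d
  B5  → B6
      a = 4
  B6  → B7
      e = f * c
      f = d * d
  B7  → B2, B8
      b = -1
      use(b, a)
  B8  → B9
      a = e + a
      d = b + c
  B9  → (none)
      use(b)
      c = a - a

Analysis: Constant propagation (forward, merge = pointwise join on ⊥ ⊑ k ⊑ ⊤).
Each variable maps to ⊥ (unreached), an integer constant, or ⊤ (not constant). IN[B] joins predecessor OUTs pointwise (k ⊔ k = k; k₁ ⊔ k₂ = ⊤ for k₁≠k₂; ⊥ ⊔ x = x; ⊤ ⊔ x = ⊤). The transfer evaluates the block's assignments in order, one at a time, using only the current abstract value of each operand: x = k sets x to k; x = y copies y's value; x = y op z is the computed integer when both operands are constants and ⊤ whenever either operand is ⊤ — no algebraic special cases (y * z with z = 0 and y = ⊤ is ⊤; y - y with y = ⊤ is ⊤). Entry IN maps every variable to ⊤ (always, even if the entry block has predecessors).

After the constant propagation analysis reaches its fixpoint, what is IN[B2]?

Per-block solution:
  B0:  IN=(all ⊤)  OUT={d:1; rest ⊤}
  B1:  IN={d:1; rest ⊤}  OUT={d:1; rest ⊤}
  B2:  IN={d:1; rest ⊤}  OUT={d:1; rest ⊤}
  B3:  IN={d:1; rest ⊤}  OUT={d:1; rest ⊤}
  B4:  IN={d:1; rest ⊤}  OUT={b:2, d:1; rest ⊤}
  B5:  IN={b:2, d:1; rest ⊤}  OUT={a:4, b:2, d:1; rest ⊤}
  B6:  IN={a:4, b:2, d:1; rest ⊤}  OUT={a:4, b:2, d:1, f:1; rest ⊤}
  B7:  IN={a:4, b:2, d:1, f:1; rest ⊤}  OUT={a:4, b:-1, d:1, f:1; rest ⊤}
  B8:  IN={d:1; rest ⊤}  OUT=(all ⊤)
  B9:  IN=(all ⊤)  OUT=(all ⊤)

Merge at B2: IN[B2] = OUT[B1] ⊔ OUT[B7] = {a: ⊤, b: ⊤, c: ⊤, d: 1, e: ⊤, f: ⊤}

Answer: {a: ⊤, b: ⊤, c: ⊤, d: 1, e: ⊤, f: ⊤}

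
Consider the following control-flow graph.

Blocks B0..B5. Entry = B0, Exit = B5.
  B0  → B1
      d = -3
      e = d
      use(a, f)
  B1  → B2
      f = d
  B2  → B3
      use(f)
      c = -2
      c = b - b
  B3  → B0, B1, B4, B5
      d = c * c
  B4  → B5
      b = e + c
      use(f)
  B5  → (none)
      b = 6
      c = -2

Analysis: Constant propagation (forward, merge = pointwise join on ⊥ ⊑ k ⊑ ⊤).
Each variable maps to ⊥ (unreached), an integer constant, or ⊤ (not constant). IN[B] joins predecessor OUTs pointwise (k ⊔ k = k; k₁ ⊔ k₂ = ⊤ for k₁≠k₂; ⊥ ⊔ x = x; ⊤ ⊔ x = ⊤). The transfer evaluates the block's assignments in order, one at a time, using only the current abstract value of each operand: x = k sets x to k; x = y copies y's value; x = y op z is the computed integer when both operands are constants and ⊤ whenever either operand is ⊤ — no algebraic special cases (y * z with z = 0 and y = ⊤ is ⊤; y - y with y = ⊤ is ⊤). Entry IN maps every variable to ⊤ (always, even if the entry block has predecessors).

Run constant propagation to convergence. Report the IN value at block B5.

Answer: {a: ⊤, b: ⊤, c: ⊤, d: ⊤, e: -3, f: ⊤}

Trace:
Fixpoint table:
  B0:  IN=(all ⊤)  OUT={d:-3, e:-3; rest ⊤}
  B1:  IN={e:-3; rest ⊤}  OUT={e:-3; rest ⊤}
  B2:  IN={e:-3; rest ⊤}  OUT={e:-3; rest ⊤}
  B3:  IN={e:-3; rest ⊤}  OUT={e:-3; rest ⊤}
  B4:  IN={e:-3; rest ⊤}  OUT={e:-3; rest ⊤}
  B5:  IN={e:-3; rest ⊤}  OUT={b:6, c:-2, e:-3; rest ⊤}

Merge at B5: IN[B5] = OUT[B3] ⊔ OUT[B4] = {a: ⊤, b: ⊤, c: ⊤, d: ⊤, e: -3, f: ⊤}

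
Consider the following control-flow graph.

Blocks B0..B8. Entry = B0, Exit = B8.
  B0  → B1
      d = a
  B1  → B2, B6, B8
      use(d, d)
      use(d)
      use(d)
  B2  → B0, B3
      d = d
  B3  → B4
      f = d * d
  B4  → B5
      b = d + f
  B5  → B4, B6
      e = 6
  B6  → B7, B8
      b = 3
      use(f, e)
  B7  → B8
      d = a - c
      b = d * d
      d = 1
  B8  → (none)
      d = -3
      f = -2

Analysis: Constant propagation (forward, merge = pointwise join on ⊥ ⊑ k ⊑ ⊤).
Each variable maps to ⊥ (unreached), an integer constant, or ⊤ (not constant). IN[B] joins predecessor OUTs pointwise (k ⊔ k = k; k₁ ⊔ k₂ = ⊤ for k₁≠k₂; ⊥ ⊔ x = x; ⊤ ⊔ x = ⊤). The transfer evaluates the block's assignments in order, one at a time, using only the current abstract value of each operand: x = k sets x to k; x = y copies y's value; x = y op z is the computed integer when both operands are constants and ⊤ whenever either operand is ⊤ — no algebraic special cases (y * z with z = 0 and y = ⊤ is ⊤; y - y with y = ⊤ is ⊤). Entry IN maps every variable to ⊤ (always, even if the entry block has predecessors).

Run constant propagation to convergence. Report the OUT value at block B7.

Fixpoint table:
  B0: | IN=(all ⊤) | OUT=(all ⊤)
  B1: | IN=(all ⊤) | OUT=(all ⊤)
  B2: | IN=(all ⊤) | OUT=(all ⊤)
  B3: | IN=(all ⊤) | OUT=(all ⊤)
  B4: | IN=(all ⊤) | OUT=(all ⊤)
  B5: | IN=(all ⊤) | OUT={e:6; rest ⊤}
  B6: | IN=(all ⊤) | OUT={b:3; rest ⊤}
  B7: | IN={b:3; rest ⊤} | OUT={d:1; rest ⊤}
  B8: | IN=(all ⊤) | OUT={d:-3, f:-2; rest ⊤}

Merge at B7: IN[B7] = OUT[B6] = {a: ⊤, b: 3, c: ⊤, d: ⊤, e: ⊤, f: ⊤}
Applying B7's transfer function to that IN value gives OUT[B7] (row B7 above).

Answer: {a: ⊤, b: ⊤, c: ⊤, d: 1, e: ⊤, f: ⊤}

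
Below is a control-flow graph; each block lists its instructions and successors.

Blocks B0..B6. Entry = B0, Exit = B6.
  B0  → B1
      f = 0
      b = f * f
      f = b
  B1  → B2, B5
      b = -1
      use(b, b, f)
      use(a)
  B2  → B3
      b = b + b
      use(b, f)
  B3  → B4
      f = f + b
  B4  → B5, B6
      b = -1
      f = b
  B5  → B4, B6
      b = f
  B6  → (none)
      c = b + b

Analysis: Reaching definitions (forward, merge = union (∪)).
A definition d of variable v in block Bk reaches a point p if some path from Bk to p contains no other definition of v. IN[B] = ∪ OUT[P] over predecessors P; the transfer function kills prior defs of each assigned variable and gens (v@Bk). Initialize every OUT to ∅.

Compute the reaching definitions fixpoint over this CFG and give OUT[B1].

Fixpoint table:
  B0:   IN={}   OUT={b@B0, f@B0}
  B1:   IN={b@B0, f@B0}   OUT={b@B1, f@B0}
  B2:   IN={b@B1, f@B0}   OUT={b@B2, f@B0}
  B3:   IN={b@B2, f@B0}   OUT={b@B2, f@B3}
  B4:   IN={b@B2, b@B5, f@B0, f@B3, f@B4}   OUT={b@B4, f@B4}
  B5:   IN={b@B1, b@B4, f@B0, f@B4}   OUT={b@B5, f@B0, f@B4}
  B6:   IN={b@B4, b@B5, f@B0, f@B4}   OUT={b@B4, b@B5, c@B6, f@B0, f@B4}

Merge at B1: IN[B1] = OUT[B0] = {b@B0, f@B0}
Applying B1's transfer function to that IN value gives OUT[B1] (row B1 above).

Answer: {b@B1, f@B0}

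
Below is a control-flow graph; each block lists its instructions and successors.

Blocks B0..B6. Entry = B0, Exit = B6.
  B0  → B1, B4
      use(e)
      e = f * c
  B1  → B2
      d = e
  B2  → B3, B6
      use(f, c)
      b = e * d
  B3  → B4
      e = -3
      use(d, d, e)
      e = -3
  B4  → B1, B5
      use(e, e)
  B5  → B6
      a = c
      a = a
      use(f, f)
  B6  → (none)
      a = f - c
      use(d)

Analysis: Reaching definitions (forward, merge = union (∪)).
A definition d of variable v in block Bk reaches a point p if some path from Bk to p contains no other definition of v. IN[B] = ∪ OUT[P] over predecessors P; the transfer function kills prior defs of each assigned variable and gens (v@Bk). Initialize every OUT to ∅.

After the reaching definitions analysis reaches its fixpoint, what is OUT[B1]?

Fixpoint table:
  B0:  IN={}  OUT={e@B0}
  B1:  IN={b@B2, d@B1, e@B0, e@B3}  OUT={b@B2, d@B1, e@B0, e@B3}
  B2:  IN={b@B2, d@B1, e@B0, e@B3}  OUT={b@B2, d@B1, e@B0, e@B3}
  B3:  IN={b@B2, d@B1, e@B0, e@B3}  OUT={b@B2, d@B1, e@B3}
  B4:  IN={b@B2, d@B1, e@B0, e@B3}  OUT={b@B2, d@B1, e@B0, e@B3}
  B5:  IN={b@B2, d@B1, e@B0, e@B3}  OUT={a@B5, b@B2, d@B1, e@B0, e@B3}
  B6:  IN={a@B5, b@B2, d@B1, e@B0, e@B3}  OUT={a@B6, b@B2, d@B1, e@B0, e@B3}

Merge at B1: IN[B1] = OUT[B0] ⊔ OUT[B4] = {b@B2, d@B1, e@B0, e@B3}
Applying B1's transfer function to that IN value gives OUT[B1] (row B1 above).

Answer: {b@B2, d@B1, e@B0, e@B3}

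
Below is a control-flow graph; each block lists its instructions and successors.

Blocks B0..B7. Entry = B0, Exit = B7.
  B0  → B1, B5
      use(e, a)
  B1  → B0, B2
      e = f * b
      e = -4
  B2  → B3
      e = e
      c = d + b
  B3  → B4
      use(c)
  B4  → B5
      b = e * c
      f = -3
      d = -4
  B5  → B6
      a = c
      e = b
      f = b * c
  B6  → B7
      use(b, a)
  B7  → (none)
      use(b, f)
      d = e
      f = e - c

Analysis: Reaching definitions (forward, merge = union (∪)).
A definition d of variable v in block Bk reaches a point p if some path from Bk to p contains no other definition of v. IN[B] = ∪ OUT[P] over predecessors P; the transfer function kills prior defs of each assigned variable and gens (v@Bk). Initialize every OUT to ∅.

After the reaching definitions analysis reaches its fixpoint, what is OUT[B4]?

Answer: {b@B4, c@B2, d@B4, e@B2, f@B4}

Working:
Converged values:
  B0: | IN={e@B1} | OUT={e@B1}
  B1: | IN={e@B1} | OUT={e@B1}
  B2: | IN={e@B1} | OUT={c@B2, e@B2}
  B3: | IN={c@B2, e@B2} | OUT={c@B2, e@B2}
  B4: | IN={c@B2, e@B2} | OUT={b@B4, c@B2, d@B4, e@B2, f@B4}
  B5: | IN={b@B4, c@B2, d@B4, e@B1, e@B2, f@B4} | OUT={a@B5, b@B4, c@B2, d@B4, e@B5, f@B5}
  B6: | IN={a@B5, b@B4, c@B2, d@B4, e@B5, f@B5} | OUT={a@B5, b@B4, c@B2, d@B4, e@B5, f@B5}
  B7: | IN={a@B5, b@B4, c@B2, d@B4, e@B5, f@B5} | OUT={a@B5, b@B4, c@B2, d@B7, e@B5, f@B7}

Merge at B4: IN[B4] = OUT[B3] = {c@B2, e@B2}
Applying B4's transfer function to that IN value gives OUT[B4] (row B4 above).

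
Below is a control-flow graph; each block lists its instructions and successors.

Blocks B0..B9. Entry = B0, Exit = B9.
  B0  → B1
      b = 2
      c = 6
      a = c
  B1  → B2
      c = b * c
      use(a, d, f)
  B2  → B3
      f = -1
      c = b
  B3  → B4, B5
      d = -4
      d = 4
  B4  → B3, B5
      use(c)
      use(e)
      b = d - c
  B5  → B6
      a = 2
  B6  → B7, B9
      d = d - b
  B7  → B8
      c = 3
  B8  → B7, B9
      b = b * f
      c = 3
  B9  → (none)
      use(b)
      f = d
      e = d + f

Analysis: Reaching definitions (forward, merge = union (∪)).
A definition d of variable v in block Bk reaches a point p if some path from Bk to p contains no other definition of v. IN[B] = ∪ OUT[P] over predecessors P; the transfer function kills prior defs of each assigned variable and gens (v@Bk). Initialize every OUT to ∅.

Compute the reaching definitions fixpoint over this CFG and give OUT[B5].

Answer: {a@B5, b@B0, b@B4, c@B2, d@B3, f@B2}

Working:
Per-block solution:
  B0: | IN={} | OUT={a@B0, b@B0, c@B0}
  B1: | IN={a@B0, b@B0, c@B0} | OUT={a@B0, b@B0, c@B1}
  B2: | IN={a@B0, b@B0, c@B1} | OUT={a@B0, b@B0, c@B2, f@B2}
  B3: | IN={a@B0, b@B0, b@B4, c@B2, d@B3, f@B2} | OUT={a@B0, b@B0, b@B4, c@B2, d@B3, f@B2}
  B4: | IN={a@B0, b@B0, b@B4, c@B2, d@B3, f@B2} | OUT={a@B0, b@B4, c@B2, d@B3, f@B2}
  B5: | IN={a@B0, b@B0, b@B4, c@B2, d@B3, f@B2} | OUT={a@B5, b@B0, b@B4, c@B2, d@B3, f@B2}
  B6: | IN={a@B5, b@B0, b@B4, c@B2, d@B3, f@B2} | OUT={a@B5, b@B0, b@B4, c@B2, d@B6, f@B2}
  B7: | IN={a@B5, b@B0, b@B4, b@B8, c@B2, c@B8, d@B6, f@B2} | OUT={a@B5, b@B0, b@B4, b@B8, c@B7, d@B6, f@B2}
  B8: | IN={a@B5, b@B0, b@B4, b@B8, c@B7, d@B6, f@B2} | OUT={a@B5, b@B8, c@B8, d@B6, f@B2}
  B9: | IN={a@B5, b@B0, b@B4, b@B8, c@B2, c@B8, d@B6, f@B2} | OUT={a@B5, b@B0, b@B4, b@B8, c@B2, c@B8, d@B6, e@B9, f@B9}

Merge at B5: IN[B5] = OUT[B3] ⊔ OUT[B4] = {a@B0, b@B0, b@B4, c@B2, d@B3, f@B2}
Applying B5's transfer function to that IN value gives OUT[B5] (row B5 above).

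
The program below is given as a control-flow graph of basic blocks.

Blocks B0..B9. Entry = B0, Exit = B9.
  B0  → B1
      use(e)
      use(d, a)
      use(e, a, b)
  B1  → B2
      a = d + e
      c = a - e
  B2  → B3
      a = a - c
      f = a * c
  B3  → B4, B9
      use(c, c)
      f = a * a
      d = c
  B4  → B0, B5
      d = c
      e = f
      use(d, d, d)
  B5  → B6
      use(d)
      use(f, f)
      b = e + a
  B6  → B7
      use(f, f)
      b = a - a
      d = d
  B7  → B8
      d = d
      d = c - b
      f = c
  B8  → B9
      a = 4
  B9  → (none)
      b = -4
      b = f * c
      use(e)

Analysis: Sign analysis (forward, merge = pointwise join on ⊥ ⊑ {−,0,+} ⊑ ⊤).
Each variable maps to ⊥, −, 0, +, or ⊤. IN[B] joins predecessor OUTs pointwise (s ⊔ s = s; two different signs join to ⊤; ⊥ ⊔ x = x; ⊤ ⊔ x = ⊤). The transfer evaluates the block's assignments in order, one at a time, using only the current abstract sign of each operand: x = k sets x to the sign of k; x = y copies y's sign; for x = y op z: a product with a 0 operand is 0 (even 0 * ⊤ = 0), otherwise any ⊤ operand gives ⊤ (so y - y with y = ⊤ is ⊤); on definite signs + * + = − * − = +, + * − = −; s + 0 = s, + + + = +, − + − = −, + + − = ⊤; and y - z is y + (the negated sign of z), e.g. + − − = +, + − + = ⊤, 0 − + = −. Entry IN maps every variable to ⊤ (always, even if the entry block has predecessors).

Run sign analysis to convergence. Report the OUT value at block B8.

Fixpoint table:
  B0: | IN=(all ⊤) | OUT=(all ⊤)
  B1: | IN=(all ⊤) | OUT=(all ⊤)
  B2: | IN=(all ⊤) | OUT=(all ⊤)
  B3: | IN=(all ⊤) | OUT=(all ⊤)
  B4: | IN=(all ⊤) | OUT=(all ⊤)
  B5: | IN=(all ⊤) | OUT=(all ⊤)
  B6: | IN=(all ⊤) | OUT=(all ⊤)
  B7: | IN=(all ⊤) | OUT=(all ⊤)
  B8: | IN=(all ⊤) | OUT={a:+; rest ⊤}
  B9: | IN=(all ⊤) | OUT=(all ⊤)

Merge at B8: IN[B8] = OUT[B7] = {a: ⊤, b: ⊤, c: ⊤, d: ⊤, e: ⊤, f: ⊤}
Applying B8's transfer function to that IN value gives OUT[B8] (row B8 above).

Answer: {a: +, b: ⊤, c: ⊤, d: ⊤, e: ⊤, f: ⊤}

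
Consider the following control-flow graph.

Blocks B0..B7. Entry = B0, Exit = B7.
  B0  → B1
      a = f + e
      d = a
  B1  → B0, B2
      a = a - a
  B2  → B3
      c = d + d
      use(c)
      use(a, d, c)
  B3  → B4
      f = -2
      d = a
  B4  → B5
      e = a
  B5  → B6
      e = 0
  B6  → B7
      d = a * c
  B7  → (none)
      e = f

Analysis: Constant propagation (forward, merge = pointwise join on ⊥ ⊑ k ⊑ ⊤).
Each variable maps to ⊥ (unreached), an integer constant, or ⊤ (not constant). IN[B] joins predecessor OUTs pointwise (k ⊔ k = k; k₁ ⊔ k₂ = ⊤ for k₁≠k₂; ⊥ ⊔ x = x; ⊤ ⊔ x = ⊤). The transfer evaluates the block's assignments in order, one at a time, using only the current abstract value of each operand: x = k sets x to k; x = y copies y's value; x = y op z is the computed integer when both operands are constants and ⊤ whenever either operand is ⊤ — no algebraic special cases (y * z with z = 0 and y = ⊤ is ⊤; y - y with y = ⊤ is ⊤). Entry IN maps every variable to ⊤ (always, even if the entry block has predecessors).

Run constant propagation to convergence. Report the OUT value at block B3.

Answer: {a: ⊤, b: ⊤, c: ⊤, d: ⊤, e: ⊤, f: -2}

Working:
Per-block solution:
  B0:  IN=(all ⊤)  OUT=(all ⊤)
  B1:  IN=(all ⊤)  OUT=(all ⊤)
  B2:  IN=(all ⊤)  OUT=(all ⊤)
  B3:  IN=(all ⊤)  OUT={f:-2; rest ⊤}
  B4:  IN={f:-2; rest ⊤}  OUT={f:-2; rest ⊤}
  B5:  IN={f:-2; rest ⊤}  OUT={e:0, f:-2; rest ⊤}
  B6:  IN={e:0, f:-2; rest ⊤}  OUT={e:0, f:-2; rest ⊤}
  B7:  IN={e:0, f:-2; rest ⊤}  OUT={e:-2, f:-2; rest ⊤}

Merge at B3: IN[B3] = OUT[B2] = {a: ⊤, b: ⊤, c: ⊤, d: ⊤, e: ⊤, f: ⊤}
Applying B3's transfer function to that IN value gives OUT[B3] (row B3 above).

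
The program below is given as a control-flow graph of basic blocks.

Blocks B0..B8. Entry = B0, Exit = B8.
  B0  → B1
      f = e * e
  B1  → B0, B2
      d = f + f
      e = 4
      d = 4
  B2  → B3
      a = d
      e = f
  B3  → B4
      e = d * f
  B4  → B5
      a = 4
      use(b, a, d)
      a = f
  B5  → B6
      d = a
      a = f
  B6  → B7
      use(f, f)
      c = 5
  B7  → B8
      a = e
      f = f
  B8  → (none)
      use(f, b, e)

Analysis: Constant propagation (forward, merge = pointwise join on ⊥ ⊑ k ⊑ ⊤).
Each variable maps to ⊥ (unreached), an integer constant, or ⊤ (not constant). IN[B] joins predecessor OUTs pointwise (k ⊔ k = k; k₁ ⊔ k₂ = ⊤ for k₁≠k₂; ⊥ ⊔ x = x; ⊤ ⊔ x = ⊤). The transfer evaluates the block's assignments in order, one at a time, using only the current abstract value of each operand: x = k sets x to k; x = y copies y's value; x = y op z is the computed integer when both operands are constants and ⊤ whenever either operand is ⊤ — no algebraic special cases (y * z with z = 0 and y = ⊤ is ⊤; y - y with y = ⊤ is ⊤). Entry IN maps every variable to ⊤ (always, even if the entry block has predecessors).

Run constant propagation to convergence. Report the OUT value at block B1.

Answer: {a: ⊤, b: ⊤, c: ⊤, d: 4, e: 4, f: ⊤}

Working:
Converged values:
  B0:  IN=(all ⊤)  OUT=(all ⊤)
  B1:  IN=(all ⊤)  OUT={d:4, e:4; rest ⊤}
  B2:  IN={d:4, e:4; rest ⊤}  OUT={a:4, d:4; rest ⊤}
  B3:  IN={a:4, d:4; rest ⊤}  OUT={a:4, d:4; rest ⊤}
  B4:  IN={a:4, d:4; rest ⊤}  OUT={d:4; rest ⊤}
  B5:  IN={d:4; rest ⊤}  OUT=(all ⊤)
  B6:  IN=(all ⊤)  OUT={c:5; rest ⊤}
  B7:  IN={c:5; rest ⊤}  OUT={c:5; rest ⊤}
  B8:  IN={c:5; rest ⊤}  OUT={c:5; rest ⊤}

Merge at B1: IN[B1] = OUT[B0] = {a: ⊤, b: ⊤, c: ⊤, d: ⊤, e: ⊤, f: ⊤}
Applying B1's transfer function to that IN value gives OUT[B1] (row B1 above).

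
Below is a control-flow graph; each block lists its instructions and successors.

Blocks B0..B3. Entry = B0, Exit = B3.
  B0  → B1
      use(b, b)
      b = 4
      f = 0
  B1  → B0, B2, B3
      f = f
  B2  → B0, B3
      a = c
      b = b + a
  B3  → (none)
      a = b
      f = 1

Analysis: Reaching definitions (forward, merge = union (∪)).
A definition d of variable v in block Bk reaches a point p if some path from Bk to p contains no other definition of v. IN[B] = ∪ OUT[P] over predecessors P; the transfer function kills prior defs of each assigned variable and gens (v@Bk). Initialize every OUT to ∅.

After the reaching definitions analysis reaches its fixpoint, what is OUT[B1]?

Answer: {a@B2, b@B0, f@B1}

Working:
Per-block solution:
  B0:  IN={a@B2, b@B0, b@B2, f@B1}  OUT={a@B2, b@B0, f@B0}
  B1:  IN={a@B2, b@B0, f@B0}  OUT={a@B2, b@B0, f@B1}
  B2:  IN={a@B2, b@B0, f@B1}  OUT={a@B2, b@B2, f@B1}
  B3:  IN={a@B2, b@B0, b@B2, f@B1}  OUT={a@B3, b@B0, b@B2, f@B3}

Merge at B1: IN[B1] = OUT[B0] = {a@B2, b@B0, f@B0}
Applying B1's transfer function to that IN value gives OUT[B1] (row B1 above).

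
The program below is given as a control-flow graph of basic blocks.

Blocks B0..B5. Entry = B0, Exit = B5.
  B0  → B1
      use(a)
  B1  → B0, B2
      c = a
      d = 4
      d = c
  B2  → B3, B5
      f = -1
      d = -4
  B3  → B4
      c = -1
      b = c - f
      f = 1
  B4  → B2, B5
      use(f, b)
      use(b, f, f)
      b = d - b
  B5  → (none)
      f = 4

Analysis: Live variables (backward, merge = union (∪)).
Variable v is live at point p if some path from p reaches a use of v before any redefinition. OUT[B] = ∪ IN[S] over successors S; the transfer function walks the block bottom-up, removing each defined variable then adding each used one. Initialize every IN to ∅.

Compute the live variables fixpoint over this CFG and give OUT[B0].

Fixpoint table:
  B0: | IN={a} | OUT={a}
  B1: | IN={a} | OUT={a}
  B2: | IN={} | OUT={d, f}
  B3: | IN={d, f} | OUT={b, d, f}
  B4: | IN={b, d, f} | OUT={}
  B5: | IN={} | OUT={}

Merge at B0: OUT[B0] = IN[B1] = {a}

Answer: {a}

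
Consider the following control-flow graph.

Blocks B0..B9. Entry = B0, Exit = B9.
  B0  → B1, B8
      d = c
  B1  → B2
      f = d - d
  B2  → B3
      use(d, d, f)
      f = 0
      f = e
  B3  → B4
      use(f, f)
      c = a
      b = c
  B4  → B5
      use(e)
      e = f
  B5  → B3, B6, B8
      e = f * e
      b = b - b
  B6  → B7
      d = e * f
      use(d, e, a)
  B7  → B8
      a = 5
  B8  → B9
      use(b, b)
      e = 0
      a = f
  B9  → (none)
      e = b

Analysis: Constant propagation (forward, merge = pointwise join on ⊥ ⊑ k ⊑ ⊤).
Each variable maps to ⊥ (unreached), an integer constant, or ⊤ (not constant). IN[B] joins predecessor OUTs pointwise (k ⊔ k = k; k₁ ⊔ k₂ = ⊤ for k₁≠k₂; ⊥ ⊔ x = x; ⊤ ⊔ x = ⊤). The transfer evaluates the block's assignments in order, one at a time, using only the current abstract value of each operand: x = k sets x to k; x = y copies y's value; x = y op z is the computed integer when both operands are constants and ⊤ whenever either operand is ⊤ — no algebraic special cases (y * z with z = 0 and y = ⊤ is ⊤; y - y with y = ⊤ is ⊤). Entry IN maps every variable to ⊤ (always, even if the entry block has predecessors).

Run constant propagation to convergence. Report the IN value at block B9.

Fixpoint table:
  B0: | IN=(all ⊤) | OUT=(all ⊤)
  B1: | IN=(all ⊤) | OUT=(all ⊤)
  B2: | IN=(all ⊤) | OUT=(all ⊤)
  B3: | IN=(all ⊤) | OUT=(all ⊤)
  B4: | IN=(all ⊤) | OUT=(all ⊤)
  B5: | IN=(all ⊤) | OUT=(all ⊤)
  B6: | IN=(all ⊤) | OUT=(all ⊤)
  B7: | IN=(all ⊤) | OUT={a:5; rest ⊤}
  B8: | IN=(all ⊤) | OUT={e:0; rest ⊤}
  B9: | IN={e:0; rest ⊤} | OUT=(all ⊤)

Merge at B9: IN[B9] = OUT[B8] = {a: ⊤, b: ⊤, c: ⊤, d: ⊤, e: 0, f: ⊤}

Answer: {a: ⊤, b: ⊤, c: ⊤, d: ⊤, e: 0, f: ⊤}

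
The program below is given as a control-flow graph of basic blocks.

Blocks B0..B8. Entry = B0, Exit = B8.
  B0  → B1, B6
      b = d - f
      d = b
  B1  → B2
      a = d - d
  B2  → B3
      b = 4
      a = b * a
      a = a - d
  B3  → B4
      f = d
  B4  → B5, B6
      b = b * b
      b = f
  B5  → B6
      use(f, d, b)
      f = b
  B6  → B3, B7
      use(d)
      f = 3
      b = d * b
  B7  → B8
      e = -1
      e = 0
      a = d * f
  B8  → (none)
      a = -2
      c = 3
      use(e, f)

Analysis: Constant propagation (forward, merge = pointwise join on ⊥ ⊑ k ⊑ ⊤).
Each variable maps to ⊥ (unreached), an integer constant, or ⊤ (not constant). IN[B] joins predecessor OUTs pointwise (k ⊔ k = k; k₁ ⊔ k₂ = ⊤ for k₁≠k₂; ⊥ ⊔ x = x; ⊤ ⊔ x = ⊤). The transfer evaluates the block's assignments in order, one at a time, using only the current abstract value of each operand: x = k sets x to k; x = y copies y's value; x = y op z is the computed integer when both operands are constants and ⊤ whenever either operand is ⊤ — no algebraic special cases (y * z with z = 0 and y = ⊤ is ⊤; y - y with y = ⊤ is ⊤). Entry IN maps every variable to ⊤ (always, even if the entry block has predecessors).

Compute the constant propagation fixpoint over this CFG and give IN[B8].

Fixpoint table:
  B0: | IN=(all ⊤) | OUT=(all ⊤)
  B1: | IN=(all ⊤) | OUT=(all ⊤)
  B2: | IN=(all ⊤) | OUT={b:4; rest ⊤}
  B3: | IN=(all ⊤) | OUT=(all ⊤)
  B4: | IN=(all ⊤) | OUT=(all ⊤)
  B5: | IN=(all ⊤) | OUT=(all ⊤)
  B6: | IN=(all ⊤) | OUT={f:3; rest ⊤}
  B7: | IN={f:3; rest ⊤} | OUT={e:0, f:3; rest ⊤}
  B8: | IN={e:0, f:3; rest ⊤} | OUT={a:-2, c:3, e:0, f:3; rest ⊤}

Merge at B8: IN[B8] = OUT[B7] = {a: ⊤, b: ⊤, c: ⊤, d: ⊤, e: 0, f: 3}

Answer: {a: ⊤, b: ⊤, c: ⊤, d: ⊤, e: 0, f: 3}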